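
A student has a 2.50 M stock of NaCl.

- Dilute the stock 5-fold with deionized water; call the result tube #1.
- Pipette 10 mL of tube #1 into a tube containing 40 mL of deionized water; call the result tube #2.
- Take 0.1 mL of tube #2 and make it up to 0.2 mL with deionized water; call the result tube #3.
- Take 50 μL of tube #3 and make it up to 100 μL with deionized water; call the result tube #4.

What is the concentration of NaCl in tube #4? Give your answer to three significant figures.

0.0250 M

Step 1: 5-fold → factor 5
Step 2: 10 mL + 40 mL = 50 mL total → factor 50/10 = 5
Step 3: 0.1 mL brought to 0.2 mL → factor 0.2/0.1 = 2
Step 4: 50 μL brought to 100 μL → factor 100/50 = 2
Overall dilution factor = 5 × 5 × 2 × 2 = 100
Final = 2.50 M / 100 = 0.0250 M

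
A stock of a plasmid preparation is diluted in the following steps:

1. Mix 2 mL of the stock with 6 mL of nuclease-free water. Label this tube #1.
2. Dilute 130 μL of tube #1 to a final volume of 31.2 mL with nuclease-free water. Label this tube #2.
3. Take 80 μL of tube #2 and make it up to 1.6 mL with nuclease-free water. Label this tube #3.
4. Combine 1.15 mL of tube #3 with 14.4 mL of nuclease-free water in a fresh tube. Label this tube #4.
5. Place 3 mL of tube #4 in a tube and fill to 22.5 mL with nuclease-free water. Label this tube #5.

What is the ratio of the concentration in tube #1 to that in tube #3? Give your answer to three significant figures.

Step 1: 2 mL + 6 mL = 8 mL total → factor 8/2 = 4
Step 2: 130 μL brought to 31.2 mL → factor 31200/130 = 240
Step 3: 80 μL brought to 1.6 mL → factor 1600/80 = 20
Dilution factor to tube #1 = 4; to tube #3 = 19200
[tube #1]/[tube #3] = (factor to tube #3)/(factor to tube #1) = 19200/4 = 4.80 × 10^3

4.80 × 10^3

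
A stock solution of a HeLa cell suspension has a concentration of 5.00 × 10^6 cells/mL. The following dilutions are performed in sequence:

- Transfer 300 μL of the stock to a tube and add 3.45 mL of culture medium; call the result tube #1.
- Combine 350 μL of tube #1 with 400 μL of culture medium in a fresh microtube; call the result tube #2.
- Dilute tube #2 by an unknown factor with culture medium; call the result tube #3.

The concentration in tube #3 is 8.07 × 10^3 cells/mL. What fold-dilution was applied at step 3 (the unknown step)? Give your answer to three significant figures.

Step 1: 300 μL + 3.45 mL = 3750 μL total → factor 3750/300 = 12.5
Step 2: 350 μL + 400 μL = 750 μL total → factor 750/350 = 2.1429
Step 3: unknown factor x
Product of known-step factors = 26.786
Overall factor = 5.00 × 10^6 cells/mL / (8.07 × 10^3 cells/mL) = 619.58
x = 619.58 / 26.786 = 23.1

23.1-fold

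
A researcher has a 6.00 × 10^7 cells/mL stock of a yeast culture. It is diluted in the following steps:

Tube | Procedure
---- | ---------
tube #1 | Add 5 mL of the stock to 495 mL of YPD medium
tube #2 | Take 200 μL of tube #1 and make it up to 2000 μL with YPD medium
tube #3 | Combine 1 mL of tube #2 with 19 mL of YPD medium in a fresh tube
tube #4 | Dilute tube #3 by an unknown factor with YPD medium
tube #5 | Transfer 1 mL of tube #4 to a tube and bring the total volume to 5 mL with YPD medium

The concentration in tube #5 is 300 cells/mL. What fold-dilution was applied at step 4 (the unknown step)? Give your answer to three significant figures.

Step 1: 5 mL + 495 mL = 500 mL total → factor 500/5 = 100
Step 2: 200 μL brought to 2000 μL → factor 2000/200 = 10
Step 3: 1 mL + 19 mL = 20 mL total → factor 20/1 = 20
Step 4: unknown factor x
Step 5: 1 mL brought to 5 mL → factor 5/1 = 5
Product of known-step factors = 1 × 10^5
Overall factor = 6.00 × 10^7 cells/mL / (300 cells/mL) = 2 × 10^5
x = 2 × 10^5 / 1 × 10^5 = 2.00

2.00-fold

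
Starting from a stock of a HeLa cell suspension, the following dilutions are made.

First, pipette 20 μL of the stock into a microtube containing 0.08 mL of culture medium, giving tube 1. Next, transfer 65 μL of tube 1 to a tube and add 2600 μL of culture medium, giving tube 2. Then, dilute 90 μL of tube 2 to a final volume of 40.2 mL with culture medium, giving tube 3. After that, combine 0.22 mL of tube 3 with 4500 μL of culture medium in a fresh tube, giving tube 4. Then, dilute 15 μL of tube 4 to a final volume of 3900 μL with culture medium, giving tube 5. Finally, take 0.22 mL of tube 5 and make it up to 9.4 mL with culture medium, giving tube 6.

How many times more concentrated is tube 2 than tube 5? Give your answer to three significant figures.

2.49 × 10^6

Step 1: 20 μL + 0.08 mL = 100 μL total → factor 100/20 = 5
Step 2: 65 μL + 2600 μL = 2665 μL total → factor 2665/65 = 41
Step 3: 90 μL brought to 40.2 mL → factor 40200/90 = 446.67
Step 4: 0.22 mL + 4500 μL = 4.72 mL total → factor 4.72/0.22 = 21.455
Step 5: 15 μL brought to 3900 μL → factor 3900/15 = 260
Dilution factor to tube 2 = 205; to tube 5 = 5.1078 × 10^8
[tube 2]/[tube 5] = (factor to tube 5)/(factor to tube 2) = 5.1078 × 10^8/205 = 2.49 × 10^6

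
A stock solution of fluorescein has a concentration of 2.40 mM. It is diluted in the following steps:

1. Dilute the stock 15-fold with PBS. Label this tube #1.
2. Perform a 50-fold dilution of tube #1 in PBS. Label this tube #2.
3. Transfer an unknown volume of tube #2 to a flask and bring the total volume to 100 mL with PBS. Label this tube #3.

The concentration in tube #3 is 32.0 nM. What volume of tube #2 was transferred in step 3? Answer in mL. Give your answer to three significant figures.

1.00 mL

Step 1: 15-fold → factor 15
Step 2: 50-fold → factor 50
Step 3: v brought to 100 mL → factor = 100 mL/v
Product of known-step factors = 750
Overall factor = 2.40 mM / (32.0 nM) = 75000
Step-3 factor = 75000 / 750 = 100
v = 100 mL / 100 = 1.00 mL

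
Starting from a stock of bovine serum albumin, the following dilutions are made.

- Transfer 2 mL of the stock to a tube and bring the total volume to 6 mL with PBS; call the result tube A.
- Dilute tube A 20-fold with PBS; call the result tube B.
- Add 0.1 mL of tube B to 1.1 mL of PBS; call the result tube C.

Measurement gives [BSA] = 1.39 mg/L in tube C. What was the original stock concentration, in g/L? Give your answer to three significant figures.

1.00 g/L

Step 1: 2 mL brought to 6 mL → factor 6/2 = 3
Step 2: 20-fold → factor 20
Step 3: 0.1 mL + 1.1 mL = 1.2 mL total → factor 1.2/0.1 = 12
Overall dilution factor = 3 × 20 × 12 = 720
Stock = 1.39 mg/L × 720 = 1001 mg/L = 1.00 g/L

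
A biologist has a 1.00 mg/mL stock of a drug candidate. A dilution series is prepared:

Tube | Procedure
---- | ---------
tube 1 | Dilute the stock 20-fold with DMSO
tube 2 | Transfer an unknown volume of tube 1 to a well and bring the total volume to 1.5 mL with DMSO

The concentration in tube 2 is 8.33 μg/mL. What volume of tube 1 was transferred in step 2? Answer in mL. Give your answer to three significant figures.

0.250 mL

Step 1: 20-fold → factor 20
Step 2: v brought to 1.5 mL → factor = 1.5 mL/v
Product of known-step factors = 20
Overall factor = 1.00 mg/mL / (8.33 μg/mL) = 120.05
Step-2 factor = 120.05 / 20 = 6.0024
v = 1.5 mL / 6.0024 = 0.250 mL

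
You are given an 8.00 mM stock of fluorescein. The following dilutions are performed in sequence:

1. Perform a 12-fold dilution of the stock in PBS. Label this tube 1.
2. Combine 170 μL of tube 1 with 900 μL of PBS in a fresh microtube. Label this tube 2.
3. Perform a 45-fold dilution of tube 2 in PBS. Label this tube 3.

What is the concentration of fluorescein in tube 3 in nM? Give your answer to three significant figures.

Step 1: 12-fold → factor 12
Step 2: 170 μL + 900 μL = 1070 μL total → factor 1070/170 = 6.2941
Step 3: 45-fold → factor 45
Overall dilution factor = 12 × 6.2941 × 45 = 3398.8
Final = 8.00 mM / 3398.8 = 0.002354 mM = 2.35 × 10^3 nM

2.35 × 10^3 nM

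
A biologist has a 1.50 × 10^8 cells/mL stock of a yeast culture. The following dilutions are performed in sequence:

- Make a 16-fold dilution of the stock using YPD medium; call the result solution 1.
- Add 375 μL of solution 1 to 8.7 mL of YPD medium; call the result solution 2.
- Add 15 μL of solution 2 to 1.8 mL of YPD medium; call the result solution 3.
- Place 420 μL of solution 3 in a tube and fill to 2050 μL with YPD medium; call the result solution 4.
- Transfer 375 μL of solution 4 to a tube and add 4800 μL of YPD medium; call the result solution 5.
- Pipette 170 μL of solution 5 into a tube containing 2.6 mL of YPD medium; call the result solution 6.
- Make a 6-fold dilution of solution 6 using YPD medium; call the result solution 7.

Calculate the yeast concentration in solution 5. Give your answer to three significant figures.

Step 1: 16-fold → factor 16
Step 2: 375 μL + 8.7 mL = 9075 μL total → factor 9075/375 = 24.2
Step 3: 15 μL + 1.8 mL = 1815 μL total → factor 1815/15 = 121
Step 4: 420 μL brought to 2050 μL → factor 2050/420 = 4.881
Step 5: 375 μL + 4800 μL = 5175 μL total → factor 5175/375 = 13.8
Dilution factor through solution 5 = 16 × 24.2 × 121 × 4.881 × 13.8 = 3.1558 × 10^6
[solution 5] = 1.50 × 10^8 cells/mL / 3.1558 × 10^6 = 47.5 cells/mL

47.5 cells/mL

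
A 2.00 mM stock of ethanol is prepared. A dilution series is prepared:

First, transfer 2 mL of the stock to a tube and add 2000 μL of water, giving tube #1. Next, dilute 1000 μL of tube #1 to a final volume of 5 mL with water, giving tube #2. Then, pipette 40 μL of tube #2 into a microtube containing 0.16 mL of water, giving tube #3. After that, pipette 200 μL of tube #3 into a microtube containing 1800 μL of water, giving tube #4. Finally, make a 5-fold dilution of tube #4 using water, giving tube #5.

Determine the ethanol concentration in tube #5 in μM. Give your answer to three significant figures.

Step 1: 2 mL + 2000 μL = 4 mL total → factor 4/2 = 2
Step 2: 1000 μL brought to 5 mL → factor 5000/1000 = 5
Step 3: 40 μL + 0.16 mL = 200 μL total → factor 200/40 = 5
Step 4: 200 μL + 1800 μL = 2000 μL total → factor 2000/200 = 10
Step 5: 5-fold → factor 5
Overall dilution factor = 2 × 5 × 5 × 10 × 5 = 2500
Final = 2.00 mM / 2500 = 0.0008000 mM = 0.800 μM

0.800 μM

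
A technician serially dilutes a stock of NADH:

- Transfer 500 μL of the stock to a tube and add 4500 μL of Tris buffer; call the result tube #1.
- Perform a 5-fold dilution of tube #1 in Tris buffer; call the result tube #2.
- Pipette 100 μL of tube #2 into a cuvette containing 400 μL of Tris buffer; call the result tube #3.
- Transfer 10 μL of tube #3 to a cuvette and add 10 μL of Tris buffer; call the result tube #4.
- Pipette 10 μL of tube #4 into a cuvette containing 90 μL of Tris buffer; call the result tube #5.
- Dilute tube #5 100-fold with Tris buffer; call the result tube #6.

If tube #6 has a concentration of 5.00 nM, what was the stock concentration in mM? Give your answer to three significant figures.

Step 1: 500 μL + 4500 μL = 5000 μL total → factor 5000/500 = 10
Step 2: 5-fold → factor 5
Step 3: 100 μL + 400 μL = 500 μL total → factor 500/100 = 5
Step 4: 10 μL + 10 μL = 20 μL total → factor 20/10 = 2
Step 5: 10 μL + 90 μL = 100 μL total → factor 100/10 = 10
Step 6: 100-fold → factor 100
Overall dilution factor = 10 × 5 × 5 × 2 × 10 × 100 = 5 × 10^5
Stock = 5.00 nM × 5 × 10^5 = 2.500 × 10^6 nM = 2.50 mM

2.50 mM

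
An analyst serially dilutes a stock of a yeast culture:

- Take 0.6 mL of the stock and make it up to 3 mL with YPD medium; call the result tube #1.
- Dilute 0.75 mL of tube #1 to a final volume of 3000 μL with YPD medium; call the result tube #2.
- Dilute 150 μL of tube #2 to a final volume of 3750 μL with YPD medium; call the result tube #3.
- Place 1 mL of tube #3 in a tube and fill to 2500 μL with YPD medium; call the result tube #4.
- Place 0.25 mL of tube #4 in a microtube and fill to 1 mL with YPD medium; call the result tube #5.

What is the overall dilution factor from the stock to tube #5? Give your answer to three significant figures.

Step 1: 0.6 mL brought to 3 mL → factor 3/0.6 = 5
Step 2: 0.75 mL brought to 3000 μL → factor 3/0.75 = 4
Step 3: 150 μL brought to 3750 μL → factor 3750/150 = 25
Step 4: 1 mL brought to 2500 μL → factor 2.5/1 = 2.5
Step 5: 0.25 mL brought to 1 mL → factor 1/0.25 = 4
Overall dilution factor = 5 × 4 × 25 × 2.5 × 4 = 5000

5.00 × 10^3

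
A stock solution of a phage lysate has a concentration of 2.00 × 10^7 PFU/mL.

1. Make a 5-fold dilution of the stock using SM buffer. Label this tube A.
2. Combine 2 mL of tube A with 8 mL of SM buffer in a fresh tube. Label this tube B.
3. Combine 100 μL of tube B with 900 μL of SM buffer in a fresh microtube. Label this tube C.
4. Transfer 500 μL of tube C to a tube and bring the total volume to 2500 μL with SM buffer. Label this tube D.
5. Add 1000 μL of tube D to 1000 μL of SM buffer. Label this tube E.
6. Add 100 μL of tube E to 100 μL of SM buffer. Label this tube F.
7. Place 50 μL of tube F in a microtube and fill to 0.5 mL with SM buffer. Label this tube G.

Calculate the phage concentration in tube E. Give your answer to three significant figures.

Step 1: 5-fold → factor 5
Step 2: 2 mL + 8 mL = 10 mL total → factor 10/2 = 5
Step 3: 100 μL + 900 μL = 1000 μL total → factor 1000/100 = 10
Step 4: 500 μL brought to 2500 μL → factor 2500/500 = 5
Step 5: 1000 μL + 1000 μL = 2000 μL total → factor 2000/1000 = 2
Dilution factor through tube E = 5 × 5 × 10 × 5 × 2 = 2500
[tube E] = 2.00 × 10^7 PFU/mL / 2500 = 8.00 × 10^3 PFU/mL

8.00 × 10^3 PFU/mL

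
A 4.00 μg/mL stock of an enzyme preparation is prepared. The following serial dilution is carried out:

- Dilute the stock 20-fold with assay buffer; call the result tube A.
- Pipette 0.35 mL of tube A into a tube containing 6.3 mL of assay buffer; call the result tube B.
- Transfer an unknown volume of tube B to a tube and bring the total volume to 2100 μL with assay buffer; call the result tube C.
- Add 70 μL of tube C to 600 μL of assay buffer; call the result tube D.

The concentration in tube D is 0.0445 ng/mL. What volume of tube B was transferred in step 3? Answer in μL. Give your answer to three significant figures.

Step 1: 20-fold → factor 20
Step 2: 0.35 mL + 6.3 mL = 6.65 mL total → factor 6.65/0.35 = 19
Step 3: v brought to 2100 μL → factor = 2100 μL/v
Step 4: 70 μL + 600 μL = 670 μL total → factor 670/70 = 9.5714
Product of known-step factors = 3637.1
Overall factor = 4.00 μg/mL / (0.0445 ng/mL) = 89888
Step-3 factor = 89888 / 3637.1 = 24.714
v = 2100 μL / 24.714 = 85.0 μL

85.0 μL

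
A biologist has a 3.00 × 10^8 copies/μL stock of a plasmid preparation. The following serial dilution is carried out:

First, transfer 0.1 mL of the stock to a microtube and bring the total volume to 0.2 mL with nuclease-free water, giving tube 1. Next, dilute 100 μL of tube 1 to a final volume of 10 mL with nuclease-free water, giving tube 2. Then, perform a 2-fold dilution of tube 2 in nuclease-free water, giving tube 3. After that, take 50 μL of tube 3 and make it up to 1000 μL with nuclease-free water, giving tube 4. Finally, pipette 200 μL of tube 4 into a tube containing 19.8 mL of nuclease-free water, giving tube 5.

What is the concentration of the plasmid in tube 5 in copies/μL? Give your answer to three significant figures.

375 copies/μL

Step 1: 0.1 mL brought to 0.2 mL → factor 0.2/0.1 = 2
Step 2: 100 μL brought to 10 mL → factor 10000/100 = 100
Step 3: 2-fold → factor 2
Step 4: 50 μL brought to 1000 μL → factor 1000/50 = 20
Step 5: 200 μL + 19.8 mL = 20000 μL total → factor 20000/200 = 100
Overall dilution factor = 2 × 100 × 2 × 20 × 100 = 8 × 10^5
Final = 3.00 × 10^8 copies/μL / 8 × 10^5 = 375 copies/μL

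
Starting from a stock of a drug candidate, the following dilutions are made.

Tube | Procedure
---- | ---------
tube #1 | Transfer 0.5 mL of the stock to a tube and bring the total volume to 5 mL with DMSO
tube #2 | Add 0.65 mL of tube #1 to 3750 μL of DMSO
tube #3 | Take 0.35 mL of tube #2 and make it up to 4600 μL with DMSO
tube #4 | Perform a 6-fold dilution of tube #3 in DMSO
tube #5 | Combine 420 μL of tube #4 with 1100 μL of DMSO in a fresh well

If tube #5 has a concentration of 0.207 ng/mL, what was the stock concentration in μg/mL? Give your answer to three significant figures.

Step 1: 0.5 mL brought to 5 mL → factor 5/0.5 = 10
Step 2: 0.65 mL + 3750 μL = 4.4 mL total → factor 4.4/0.65 = 6.7692
Step 3: 0.35 mL brought to 4600 μL → factor 4.6/0.35 = 13.143
Step 4: 6-fold → factor 6
Step 5: 420 μL + 1100 μL = 1520 μL total → factor 1520/420 = 3.619
Overall dilution factor = 10 × 6.7692 × 13.143 × 6 × 3.619 = 19319
Stock = 0.207 ng/mL × 19319 = 3999 ng/mL = 4.00 μg/mL

4.00 μg/mL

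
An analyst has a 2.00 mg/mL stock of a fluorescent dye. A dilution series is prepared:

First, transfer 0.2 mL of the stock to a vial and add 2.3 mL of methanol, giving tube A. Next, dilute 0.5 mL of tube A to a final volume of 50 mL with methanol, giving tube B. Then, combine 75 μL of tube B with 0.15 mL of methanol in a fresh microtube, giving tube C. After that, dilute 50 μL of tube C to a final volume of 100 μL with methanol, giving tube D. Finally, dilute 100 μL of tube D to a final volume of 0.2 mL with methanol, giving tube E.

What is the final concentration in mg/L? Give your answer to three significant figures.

0.133 mg/L

Step 1: 0.2 mL + 2.3 mL = 2.5 mL total → factor 2.5/0.2 = 12.5
Step 2: 0.5 mL brought to 50 mL → factor 50/0.5 = 100
Step 3: 75 μL + 0.15 mL = 225 μL total → factor 225/75 = 3
Step 4: 50 μL brought to 100 μL → factor 100/50 = 2
Step 5: 100 μL brought to 0.2 mL → factor 200/100 = 2
Overall dilution factor = 12.5 × 100 × 3 × 2 × 2 = 15000
Final = 2.00 mg/mL / 15000 = 0.0001333 mg/mL = 0.133 mg/L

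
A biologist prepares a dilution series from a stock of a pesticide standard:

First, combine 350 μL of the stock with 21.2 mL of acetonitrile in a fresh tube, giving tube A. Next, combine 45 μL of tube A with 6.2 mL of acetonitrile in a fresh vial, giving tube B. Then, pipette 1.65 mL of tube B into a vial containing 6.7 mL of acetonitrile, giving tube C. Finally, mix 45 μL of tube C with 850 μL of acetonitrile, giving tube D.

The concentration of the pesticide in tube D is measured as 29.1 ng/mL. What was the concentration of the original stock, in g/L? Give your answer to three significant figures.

Step 1: 350 μL + 21.2 mL = 21550 μL total → factor 21550/350 = 61.571
Step 2: 45 μL + 6.2 mL = 6245 μL total → factor 6245/45 = 138.78
Step 3: 1.65 mL + 6.7 mL = 8.35 mL total → factor 8.35/1.65 = 5.0606
Step 4: 45 μL + 850 μL = 895 μL total → factor 895/45 = 19.889
Overall dilution factor = 61.571 × 138.78 × 5.0606 × 19.889 = 8.6003 × 10^5
Stock = 29.1 ng/mL × 8.6003 × 10^5 = 2.503 × 10^7 ng/mL = 25.0 g/L

25.0 g/L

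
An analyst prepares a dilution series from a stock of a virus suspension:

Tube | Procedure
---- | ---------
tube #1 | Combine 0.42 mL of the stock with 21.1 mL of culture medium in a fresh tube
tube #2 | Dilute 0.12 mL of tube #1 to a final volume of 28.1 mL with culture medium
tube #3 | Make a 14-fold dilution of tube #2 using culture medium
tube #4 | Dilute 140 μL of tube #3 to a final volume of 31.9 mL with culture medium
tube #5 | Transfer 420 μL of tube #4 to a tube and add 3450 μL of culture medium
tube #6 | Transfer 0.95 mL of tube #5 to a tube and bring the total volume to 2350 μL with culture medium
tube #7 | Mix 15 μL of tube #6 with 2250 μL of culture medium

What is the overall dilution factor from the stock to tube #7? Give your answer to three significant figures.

1.32 × 10^11

Step 1: 0.42 mL + 21.1 mL = 21.52 mL total → factor 21.52/0.42 = 51.238
Step 2: 0.12 mL brought to 28.1 mL → factor 28.1/0.12 = 234.17
Step 3: 14-fold → factor 14
Step 4: 140 μL brought to 31.9 mL → factor 31900/140 = 227.86
Step 5: 420 μL + 3450 μL = 3870 μL total → factor 3870/420 = 9.2143
Step 6: 0.95 mL brought to 2350 μL → factor 2.35/0.95 = 2.4737
Step 7: 15 μL + 2250 μL = 2265 μL total → factor 2265/15 = 151
Overall dilution factor = 51.238 × 234.17 × 14 × 227.86 × 9.2143 × 2.4737 × 151 = 1.3173 × 10^11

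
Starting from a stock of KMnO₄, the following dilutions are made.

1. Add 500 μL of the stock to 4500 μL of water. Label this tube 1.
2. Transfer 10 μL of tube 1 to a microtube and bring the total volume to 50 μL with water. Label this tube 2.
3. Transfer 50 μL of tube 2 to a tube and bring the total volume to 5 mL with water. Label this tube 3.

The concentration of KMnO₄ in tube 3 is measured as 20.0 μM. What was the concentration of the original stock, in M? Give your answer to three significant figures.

Step 1: 500 μL + 4500 μL = 5000 μL total → factor 5000/500 = 10
Step 2: 10 μL brought to 50 μL → factor 50/10 = 5
Step 3: 50 μL brought to 5 mL → factor 5000/50 = 100
Overall dilution factor = 10 × 5 × 100 = 5000
Stock = 20.0 μM × 5000 = 1.000 × 10^5 μM = 0.100 M

0.100 M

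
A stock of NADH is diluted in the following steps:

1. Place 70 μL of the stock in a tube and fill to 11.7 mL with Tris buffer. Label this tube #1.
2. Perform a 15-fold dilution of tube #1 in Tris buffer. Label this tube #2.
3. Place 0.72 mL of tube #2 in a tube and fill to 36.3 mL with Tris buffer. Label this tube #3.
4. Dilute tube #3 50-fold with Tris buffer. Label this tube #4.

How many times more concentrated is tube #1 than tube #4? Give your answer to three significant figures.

3.78 × 10^4

Step 1: 70 μL brought to 11.7 mL → factor 11700/70 = 167.14
Step 2: 15-fold → factor 15
Step 3: 0.72 mL brought to 36.3 mL → factor 36.3/0.72 = 50.417
Step 4: 50-fold → factor 50
Dilution factor to tube #1 = 167.14; to tube #4 = 6.3201 × 10^6
[tube #1]/[tube #4] = (factor to tube #4)/(factor to tube #1) = 6.3201 × 10^6/167.14 = 3.78 × 10^4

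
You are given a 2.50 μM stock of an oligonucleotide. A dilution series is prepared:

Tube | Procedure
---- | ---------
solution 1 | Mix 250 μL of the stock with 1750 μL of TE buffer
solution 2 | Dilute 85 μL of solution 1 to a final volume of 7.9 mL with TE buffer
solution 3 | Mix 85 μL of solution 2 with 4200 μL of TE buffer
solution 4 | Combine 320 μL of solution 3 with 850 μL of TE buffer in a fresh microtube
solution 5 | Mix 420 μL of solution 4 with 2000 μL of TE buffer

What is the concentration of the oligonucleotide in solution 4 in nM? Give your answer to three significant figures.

Step 1: 250 μL + 1750 μL = 2000 μL total → factor 2000/250 = 8
Step 2: 85 μL brought to 7.9 mL → factor 7900/85 = 92.941
Step 3: 85 μL + 4200 μL = 4285 μL total → factor 4285/85 = 50.412
Step 4: 320 μL + 850 μL = 1170 μL total → factor 1170/320 = 3.6562
Dilution factor through solution 4 = 8 × 92.941 × 50.412 × 3.6562 = 1.3705 × 10^5
[solution 4] = 2.50 μM / 1.3705 × 10^5 = 1.824 × 10^-5 μM = 0.0182 nM

0.0182 nM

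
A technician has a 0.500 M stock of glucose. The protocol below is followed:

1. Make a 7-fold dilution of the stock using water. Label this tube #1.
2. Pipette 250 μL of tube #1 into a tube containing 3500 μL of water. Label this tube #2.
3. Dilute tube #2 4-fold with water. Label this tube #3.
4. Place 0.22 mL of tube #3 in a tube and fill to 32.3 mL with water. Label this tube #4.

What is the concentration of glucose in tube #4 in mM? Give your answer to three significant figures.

Step 1: 7-fold → factor 7
Step 2: 250 μL + 3500 μL = 3750 μL total → factor 3750/250 = 15
Step 3: 4-fold → factor 4
Step 4: 0.22 mL brought to 32.3 mL → factor 32.3/0.22 = 146.82
Overall dilution factor = 7 × 15 × 4 × 146.82 = 61664
Final = 0.500 M / 61664 = 8.109 × 10^-6 M = 0.00811 mM

0.00811 mM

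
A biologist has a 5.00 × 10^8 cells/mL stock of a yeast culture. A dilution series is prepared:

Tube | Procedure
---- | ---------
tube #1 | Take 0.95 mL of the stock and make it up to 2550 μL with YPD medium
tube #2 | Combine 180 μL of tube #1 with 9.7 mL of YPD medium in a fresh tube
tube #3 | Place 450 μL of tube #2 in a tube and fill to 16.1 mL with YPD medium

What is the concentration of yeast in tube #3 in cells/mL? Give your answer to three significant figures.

9.49 × 10^4 cells/mL

Step 1: 0.95 mL brought to 2550 μL → factor 2.55/0.95 = 2.6842
Step 2: 180 μL + 9.7 mL = 9880 μL total → factor 9880/180 = 54.889
Step 3: 450 μL brought to 16.1 mL → factor 16100/450 = 35.778
Overall dilution factor = 2.6842 × 54.889 × 35.778 = 5271.3
Final = 5.00 × 10^8 cells/mL / 5271.3 = 9.49 × 10^4 cells/mL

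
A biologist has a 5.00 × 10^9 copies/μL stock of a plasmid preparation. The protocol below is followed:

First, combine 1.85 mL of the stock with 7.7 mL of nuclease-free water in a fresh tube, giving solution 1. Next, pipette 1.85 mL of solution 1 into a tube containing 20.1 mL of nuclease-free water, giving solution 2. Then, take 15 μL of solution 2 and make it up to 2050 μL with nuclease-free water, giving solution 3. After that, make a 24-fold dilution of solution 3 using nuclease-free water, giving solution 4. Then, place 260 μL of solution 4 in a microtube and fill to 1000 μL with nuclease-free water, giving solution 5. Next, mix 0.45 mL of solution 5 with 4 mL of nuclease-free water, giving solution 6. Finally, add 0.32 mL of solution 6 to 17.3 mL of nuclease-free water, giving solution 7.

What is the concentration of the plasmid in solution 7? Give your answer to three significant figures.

11.9 copies/μL

Step 1: 1.85 mL + 7.7 mL = 9.55 mL total → factor 9.55/1.85 = 5.1622
Step 2: 1.85 mL + 20.1 mL = 21.95 mL total → factor 21.95/1.85 = 11.865
Step 3: 15 μL brought to 2050 μL → factor 2050/15 = 136.67
Step 4: 24-fold → factor 24
Step 5: 260 μL brought to 1000 μL → factor 1000/260 = 3.8462
Step 6: 0.45 mL + 4 mL = 4.45 mL total → factor 4.45/0.45 = 9.8889
Step 7: 0.32 mL + 17.3 mL = 17.62 mL total → factor 17.62/0.32 = 55.062
Overall dilution factor = 5.1622 × 11.865 × 136.67 × 24 × 3.8462 × 9.8889 × 55.062 = 4.2073 × 10^8
Final = 5.00 × 10^9 copies/μL / 4.2073 × 10^8 = 11.9 copies/μL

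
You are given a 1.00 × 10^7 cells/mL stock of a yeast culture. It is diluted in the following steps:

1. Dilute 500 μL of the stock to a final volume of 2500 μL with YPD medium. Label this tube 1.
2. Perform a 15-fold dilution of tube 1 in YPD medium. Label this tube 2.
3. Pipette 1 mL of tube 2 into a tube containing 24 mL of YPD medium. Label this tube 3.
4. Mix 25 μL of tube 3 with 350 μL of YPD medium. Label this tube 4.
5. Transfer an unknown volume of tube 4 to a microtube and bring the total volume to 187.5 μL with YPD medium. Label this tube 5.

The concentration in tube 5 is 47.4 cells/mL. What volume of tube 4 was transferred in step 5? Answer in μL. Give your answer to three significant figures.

Step 1: 500 μL brought to 2500 μL → factor 2500/500 = 5
Step 2: 15-fold → factor 15
Step 3: 1 mL + 24 mL = 25 mL total → factor 25/1 = 25
Step 4: 25 μL + 350 μL = 375 μL total → factor 375/25 = 15
Step 5: v brought to 187.5 μL → factor = 187.5 μL/v
Product of known-step factors = 28125
Overall factor = 1.00 × 10^7 cells/mL / (47.4 cells/mL) = 2.1097 × 10^5
Step-5 factor = 2.1097 × 10^5 / 28125 = 7.5012
v = 187.5 μL / 7.5012 = 25.0 μL

25.0 μL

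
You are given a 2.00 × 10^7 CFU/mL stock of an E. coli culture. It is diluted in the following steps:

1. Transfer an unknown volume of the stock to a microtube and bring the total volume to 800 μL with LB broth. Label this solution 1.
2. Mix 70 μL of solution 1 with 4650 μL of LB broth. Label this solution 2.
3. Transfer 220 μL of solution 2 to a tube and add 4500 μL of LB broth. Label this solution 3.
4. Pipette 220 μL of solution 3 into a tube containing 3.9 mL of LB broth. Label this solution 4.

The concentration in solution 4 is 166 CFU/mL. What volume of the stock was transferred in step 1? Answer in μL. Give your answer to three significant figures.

Step 1: v brought to 800 μL → factor = 800 μL/v
Step 2: 70 μL + 4650 μL = 4720 μL total → factor 4720/70 = 67.429
Step 3: 220 μL + 4500 μL = 4720 μL total → factor 4720/220 = 21.455
Step 4: 220 μL + 3.9 mL = 4120 μL total → factor 4120/220 = 18.727
Product of known-step factors = 27092
Overall factor = 2.00 × 10^7 CFU/mL / (166 CFU/mL) = 1.2048 × 10^5
Step-1 factor = 1.2048 × 10^5 / 27092 = 4.4472
v = 800 μL / 4.4472 = 180 μL

180 μL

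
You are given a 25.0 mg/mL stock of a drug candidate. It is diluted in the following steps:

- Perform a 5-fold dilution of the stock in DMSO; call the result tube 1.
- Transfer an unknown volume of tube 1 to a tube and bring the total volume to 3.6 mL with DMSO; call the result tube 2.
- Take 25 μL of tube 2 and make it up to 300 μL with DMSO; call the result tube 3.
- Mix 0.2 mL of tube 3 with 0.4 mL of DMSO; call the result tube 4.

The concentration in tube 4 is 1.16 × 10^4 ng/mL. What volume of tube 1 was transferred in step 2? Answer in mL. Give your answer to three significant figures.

Step 1: 5-fold → factor 5
Step 2: v brought to 3.6 mL → factor = 3.6 mL/v
Step 3: 25 μL brought to 300 μL → factor 300/25 = 12
Step 4: 0.2 mL + 0.4 mL = 0.6 mL total → factor 0.6/0.2 = 3
Product of known-step factors = 180
Overall factor = 25.0 mg/mL / (1.16 × 10^4 ng/mL) = 2155.2
Step-2 factor = 2155.2 / 180 = 11.973
v = 3.6 mL / 11.973 = 0.301 mL

0.301 mL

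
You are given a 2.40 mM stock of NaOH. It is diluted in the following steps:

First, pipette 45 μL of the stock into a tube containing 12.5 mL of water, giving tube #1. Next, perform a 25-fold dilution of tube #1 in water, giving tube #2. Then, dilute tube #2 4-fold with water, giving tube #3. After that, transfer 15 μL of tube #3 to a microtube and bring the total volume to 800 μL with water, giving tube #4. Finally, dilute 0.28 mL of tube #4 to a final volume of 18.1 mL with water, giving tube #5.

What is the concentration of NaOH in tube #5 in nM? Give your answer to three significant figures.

0.0250 nM

Step 1: 45 μL + 12.5 mL = 12545 μL total → factor 12545/45 = 278.78
Step 2: 25-fold → factor 25
Step 3: 4-fold → factor 4
Step 4: 15 μL brought to 800 μL → factor 800/15 = 53.333
Step 5: 0.28 mL brought to 18.1 mL → factor 18.1/0.28 = 64.643
Overall dilution factor = 278.78 × 25 × 4 × 53.333 × 64.643 = 9.6112 × 10^7
Final = 2.40 mM / 9.6112 × 10^7 = 2.497 × 10^-8 mM = 0.0250 nM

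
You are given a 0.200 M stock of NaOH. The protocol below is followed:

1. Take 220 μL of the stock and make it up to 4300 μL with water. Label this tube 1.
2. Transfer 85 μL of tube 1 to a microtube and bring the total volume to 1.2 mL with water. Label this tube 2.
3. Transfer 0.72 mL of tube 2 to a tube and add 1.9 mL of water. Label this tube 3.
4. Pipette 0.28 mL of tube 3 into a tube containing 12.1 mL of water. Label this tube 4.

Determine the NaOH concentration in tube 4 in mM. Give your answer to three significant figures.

Step 1: 220 μL brought to 4300 μL → factor 4300/220 = 19.545
Step 2: 85 μL brought to 1.2 mL → factor 1200/85 = 14.118
Step 3: 0.72 mL + 1.9 mL = 2.62 mL total → factor 2.62/0.72 = 3.6389
Step 4: 0.28 mL + 12.1 mL = 12.38 mL total → factor 12.38/0.28 = 44.214
Overall dilution factor = 19.545 × 14.118 × 3.6389 × 44.214 = 44396
Final = 0.200 M / 44396 = 4.505 × 10^-6 M = 0.00450 mM

0.00450 mM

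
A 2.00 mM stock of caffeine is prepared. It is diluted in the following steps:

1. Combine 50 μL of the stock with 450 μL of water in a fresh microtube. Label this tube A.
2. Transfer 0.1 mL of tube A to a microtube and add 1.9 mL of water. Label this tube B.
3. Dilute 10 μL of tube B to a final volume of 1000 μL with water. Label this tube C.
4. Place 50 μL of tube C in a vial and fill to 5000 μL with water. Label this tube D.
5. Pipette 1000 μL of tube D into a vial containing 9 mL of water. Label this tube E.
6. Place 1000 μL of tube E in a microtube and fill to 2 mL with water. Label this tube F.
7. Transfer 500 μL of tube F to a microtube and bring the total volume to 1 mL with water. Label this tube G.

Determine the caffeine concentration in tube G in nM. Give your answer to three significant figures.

Step 1: 50 μL + 450 μL = 500 μL total → factor 500/50 = 10
Step 2: 0.1 mL + 1.9 mL = 2 mL total → factor 2/0.1 = 20
Step 3: 10 μL brought to 1000 μL → factor 1000/10 = 100
Step 4: 50 μL brought to 5000 μL → factor 5000/50 = 100
Step 5: 1000 μL + 9 mL = 10000 μL total → factor 10000/1000 = 10
Step 6: 1000 μL brought to 2 mL → factor 2000/1000 = 2
Step 7: 500 μL brought to 1 mL → factor 1000/500 = 2
Overall dilution factor = 10 × 20 × 100 × 100 × 10 × 2 × 2 = 8 × 10^7
Final = 2.00 mM / 8 × 10^7 = 2.500 × 10^-8 mM = 0.0250 nM

0.0250 nM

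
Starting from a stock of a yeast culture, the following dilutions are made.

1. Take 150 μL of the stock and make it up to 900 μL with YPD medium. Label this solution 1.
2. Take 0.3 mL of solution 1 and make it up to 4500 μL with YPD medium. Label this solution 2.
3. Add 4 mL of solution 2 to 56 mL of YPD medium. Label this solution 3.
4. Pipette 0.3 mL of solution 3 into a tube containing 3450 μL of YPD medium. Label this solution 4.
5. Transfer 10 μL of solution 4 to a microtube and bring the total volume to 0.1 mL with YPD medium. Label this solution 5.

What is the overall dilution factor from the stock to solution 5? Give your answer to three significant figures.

1.69 × 10^5

Step 1: 150 μL brought to 900 μL → factor 900/150 = 6
Step 2: 0.3 mL brought to 4500 μL → factor 4.5/0.3 = 15
Step 3: 4 mL + 56 mL = 60 mL total → factor 60/4 = 15
Step 4: 0.3 mL + 3450 μL = 3.75 mL total → factor 3.75/0.3 = 12.5
Step 5: 10 μL brought to 0.1 mL → factor 100/10 = 10
Overall dilution factor = 6 × 15 × 15 × 12.5 × 10 = 1.6875 × 10^5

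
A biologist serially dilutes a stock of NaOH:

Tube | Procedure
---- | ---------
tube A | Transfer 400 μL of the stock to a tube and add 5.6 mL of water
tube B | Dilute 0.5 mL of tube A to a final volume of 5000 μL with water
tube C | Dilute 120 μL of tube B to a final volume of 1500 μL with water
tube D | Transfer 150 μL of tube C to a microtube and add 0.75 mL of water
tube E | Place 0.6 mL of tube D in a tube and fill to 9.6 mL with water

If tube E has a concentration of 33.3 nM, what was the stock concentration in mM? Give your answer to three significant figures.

5.99 mM

Step 1: 400 μL + 5.6 mL = 6000 μL total → factor 6000/400 = 15
Step 2: 0.5 mL brought to 5000 μL → factor 5/0.5 = 10
Step 3: 120 μL brought to 1500 μL → factor 1500/120 = 12.5
Step 4: 150 μL + 0.75 mL = 900 μL total → factor 900/150 = 6
Step 5: 0.6 mL brought to 9.6 mL → factor 9.6/0.6 = 16
Overall dilution factor = 15 × 10 × 12.5 × 6 × 16 = 1.8 × 10^5
Stock = 33.3 nM × 1.8 × 10^5 = 5.994 × 10^6 nM = 5.99 mM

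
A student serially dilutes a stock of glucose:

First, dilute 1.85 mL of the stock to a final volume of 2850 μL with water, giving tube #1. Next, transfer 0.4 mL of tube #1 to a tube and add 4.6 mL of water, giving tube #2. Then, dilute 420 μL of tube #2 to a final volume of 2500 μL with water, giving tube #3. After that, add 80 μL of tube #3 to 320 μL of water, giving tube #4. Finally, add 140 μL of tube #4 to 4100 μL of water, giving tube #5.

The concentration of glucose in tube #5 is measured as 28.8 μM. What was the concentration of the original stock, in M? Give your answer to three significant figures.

0.500 M

Step 1: 1.85 mL brought to 2850 μL → factor 2.85/1.85 = 1.5405
Step 2: 0.4 mL + 4.6 mL = 5 mL total → factor 5/0.4 = 12.5
Step 3: 420 μL brought to 2500 μL → factor 2500/420 = 5.9524
Step 4: 80 μL + 320 μL = 400 μL total → factor 400/80 = 5
Step 5: 140 μL + 4100 μL = 4240 μL total → factor 4240/140 = 30.286
Overall dilution factor = 1.5405 × 12.5 × 5.9524 × 5 × 30.286 = 17357
Stock = 28.8 μM × 17357 = 4.999 × 10^5 μM = 0.500 M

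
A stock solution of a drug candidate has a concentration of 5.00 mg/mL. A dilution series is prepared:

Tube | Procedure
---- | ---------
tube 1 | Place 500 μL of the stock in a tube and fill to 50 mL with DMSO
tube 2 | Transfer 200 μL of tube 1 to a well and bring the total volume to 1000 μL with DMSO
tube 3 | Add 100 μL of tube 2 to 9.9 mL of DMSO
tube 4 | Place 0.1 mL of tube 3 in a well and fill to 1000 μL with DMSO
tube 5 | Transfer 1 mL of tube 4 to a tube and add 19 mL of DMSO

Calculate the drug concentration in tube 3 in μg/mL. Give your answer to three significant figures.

Step 1: 500 μL brought to 50 mL → factor 50000/500 = 100
Step 2: 200 μL brought to 1000 μL → factor 1000/200 = 5
Step 3: 100 μL + 9.9 mL = 10000 μL total → factor 10000/100 = 100
Dilution factor through tube 3 = 100 × 5 × 100 = 50000
[tube 3] = 5.00 mg/mL / 50000 = 0.0001000 mg/mL = 0.100 μg/mL

0.100 μg/mL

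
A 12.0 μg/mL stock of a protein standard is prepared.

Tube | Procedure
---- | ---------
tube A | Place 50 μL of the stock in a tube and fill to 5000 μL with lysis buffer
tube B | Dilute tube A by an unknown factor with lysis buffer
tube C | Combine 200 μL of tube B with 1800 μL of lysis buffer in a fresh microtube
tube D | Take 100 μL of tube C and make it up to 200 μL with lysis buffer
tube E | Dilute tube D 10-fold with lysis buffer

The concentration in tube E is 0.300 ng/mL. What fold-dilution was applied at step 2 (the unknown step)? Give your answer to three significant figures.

Step 1: 50 μL brought to 5000 μL → factor 5000/50 = 100
Step 2: unknown factor x
Step 3: 200 μL + 1800 μL = 2000 μL total → factor 2000/200 = 10
Step 4: 100 μL brought to 200 μL → factor 200/100 = 2
Step 5: 10-fold → factor 10
Product of known-step factors = 20000
Overall factor = 12.0 μg/mL / (0.300 ng/mL) = 40000
x = 40000 / 20000 = 2.00

2.00-fold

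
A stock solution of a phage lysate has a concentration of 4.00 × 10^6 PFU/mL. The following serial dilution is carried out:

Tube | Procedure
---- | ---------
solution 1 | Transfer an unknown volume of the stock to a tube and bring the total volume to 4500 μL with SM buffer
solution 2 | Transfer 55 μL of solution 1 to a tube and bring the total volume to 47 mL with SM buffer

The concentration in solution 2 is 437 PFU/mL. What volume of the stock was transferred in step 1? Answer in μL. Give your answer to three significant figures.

420 μL

Step 1: v brought to 4500 μL → factor = 4500 μL/v
Step 2: 55 μL brought to 47 mL → factor 47000/55 = 854.55
Product of known-step factors = 854.55
Overall factor = 4.00 × 10^6 PFU/mL / (437 PFU/mL) = 9153.3
Step-1 factor = 9153.3 / 854.55 = 10.711
v = 4500 μL / 10.711 = 420 μL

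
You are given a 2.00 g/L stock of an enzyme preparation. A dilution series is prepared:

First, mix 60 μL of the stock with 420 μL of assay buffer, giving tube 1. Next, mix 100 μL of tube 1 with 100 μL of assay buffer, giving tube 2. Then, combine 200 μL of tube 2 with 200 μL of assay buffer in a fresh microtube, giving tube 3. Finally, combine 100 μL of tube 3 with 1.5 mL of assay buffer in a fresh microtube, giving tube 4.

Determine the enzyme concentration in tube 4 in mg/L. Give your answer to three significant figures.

Step 1: 60 μL + 420 μL = 480 μL total → factor 480/60 = 8
Step 2: 100 μL + 100 μL = 200 μL total → factor 200/100 = 2
Step 3: 200 μL + 200 μL = 400 μL total → factor 400/200 = 2
Step 4: 100 μL + 1.5 mL = 1600 μL total → factor 1600/100 = 16
Overall dilution factor = 8 × 2 × 2 × 16 = 512
Final = 2.00 g/L / 512 = 0.003906 g/L = 3.91 mg/L

3.91 mg/L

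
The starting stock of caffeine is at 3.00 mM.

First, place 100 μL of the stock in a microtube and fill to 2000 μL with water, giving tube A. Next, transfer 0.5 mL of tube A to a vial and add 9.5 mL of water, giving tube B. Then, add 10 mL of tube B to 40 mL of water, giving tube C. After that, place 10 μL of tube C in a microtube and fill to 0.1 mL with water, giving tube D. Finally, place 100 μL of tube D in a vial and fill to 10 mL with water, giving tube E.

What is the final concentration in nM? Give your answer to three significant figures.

1.50 nM

Step 1: 100 μL brought to 2000 μL → factor 2000/100 = 20
Step 2: 0.5 mL + 9.5 mL = 10 mL total → factor 10/0.5 = 20
Step 3: 10 mL + 40 mL = 50 mL total → factor 50/10 = 5
Step 4: 10 μL brought to 0.1 mL → factor 100/10 = 10
Step 5: 100 μL brought to 10 mL → factor 10000/100 = 100
Overall dilution factor = 20 × 20 × 5 × 10 × 100 = 2 × 10^6
Final = 3.00 mM / 2 × 10^6 = 1.500 × 10^-6 mM = 1.50 nM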